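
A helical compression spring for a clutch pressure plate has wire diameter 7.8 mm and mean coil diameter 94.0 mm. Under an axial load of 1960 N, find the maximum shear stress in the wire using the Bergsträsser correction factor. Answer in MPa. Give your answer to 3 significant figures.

1100 MPa

Spring index C = D/d = 94.0/7.8 = 12.0513
K_B = (4C+2)/(4C−3) = 50.205/45.205 = 1.1106
τ₀ = 8FD/(πd³) = 8·1960·94.0/(π·7.8³) = 1.47392e+06/1490.8 = 988.64 MPa
τ_max = K·τ₀ = 1.1106 × 988.64 = 1098 MPa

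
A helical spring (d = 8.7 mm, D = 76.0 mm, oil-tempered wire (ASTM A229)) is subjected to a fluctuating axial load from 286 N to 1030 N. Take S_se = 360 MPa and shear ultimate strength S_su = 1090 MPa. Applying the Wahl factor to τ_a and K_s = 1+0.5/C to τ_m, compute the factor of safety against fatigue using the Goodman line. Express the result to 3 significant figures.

1.84

C = D/d = 76.0/8.7 = 8.7356; K_W = (4C−1)/(4C−4)+0.615/C = 1.1674; K_s = 1+0.5/C = 1.0572
F_a = (F_max−F_min)/2 = 372 N; F_m = (F_max+F_min)/2 = 658 N
τ_a = K_W·8F_aD/(πd³) = 1.1674 × 109.33 = 127.63 MPa
τ_m = K_s·8F_mD/(πd³) = 1.0572 × 193.38 = 204.45 MPa
Goodman: 1/n_f = τ_a/S_se + τ_m/S_su = 127.63/360 + 204.45/1090 = 0.35452 + 0.18757 = 0.54209
n_f = 1/0.54209 = 1.845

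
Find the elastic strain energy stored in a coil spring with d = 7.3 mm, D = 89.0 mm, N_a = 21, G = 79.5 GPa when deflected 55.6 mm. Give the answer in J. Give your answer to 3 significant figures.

2.95 J

k = Gd⁴/(8D³N_a) = (79.5×10³)(7.3⁴)/(8·89.0³·21) = 1.9062 N/mm
U = ½kδ² = 0.5 × 1.9062 × 55.6² = 2946.4 N·mm = 2.9464 J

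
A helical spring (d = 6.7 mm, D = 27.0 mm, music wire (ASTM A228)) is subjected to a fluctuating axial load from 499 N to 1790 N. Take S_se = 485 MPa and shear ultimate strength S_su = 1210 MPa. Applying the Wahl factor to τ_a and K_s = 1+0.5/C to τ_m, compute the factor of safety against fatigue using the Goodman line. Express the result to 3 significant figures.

1.49

C = D/d = 27.0/6.7 = 4.0299; K_W = (4C−1)/(4C−4)+0.615/C = 1.4001; K_s = 1+0.5/C = 1.1241
F_a = (F_max−F_min)/2 = 645.5 N; F_m = (F_max+F_min)/2 = 1144.5 N
τ_a = K_W·8F_aD/(πd³) = 1.4001 × 147.56 = 206.61 MPa
τ_m = K_s·8F_mD/(πd³) = 1.1241 × 261.63 = 294.1 MPa
Goodman: 1/n_f = τ_a/S_se + τ_m/S_su = 206.61/485 + 294.1/1210 = 0.42600 + 0.24306 = 0.66905
n_f = 1/0.66905 = 1.495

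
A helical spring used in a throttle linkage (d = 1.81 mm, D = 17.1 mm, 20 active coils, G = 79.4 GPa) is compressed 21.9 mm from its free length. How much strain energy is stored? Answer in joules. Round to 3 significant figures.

0.255 J

k = Gd⁴/(8D³N_a) = (79.4×10³)(1.81⁴)/(8·17.1³·20) = 1.0652 N/mm
U = ½kδ² = 0.5 × 1.0652 × 21.9² = 255.44 N·mm = 0.25544 J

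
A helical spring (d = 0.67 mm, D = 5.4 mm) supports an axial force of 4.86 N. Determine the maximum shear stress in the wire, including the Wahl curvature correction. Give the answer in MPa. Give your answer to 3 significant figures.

263 MPa

Spring index C = D/d = 5.4/0.67 = 8.0597
K_W = (4C−1)/(4C−4) + 0.615/C = 31.239/28.239 + 0.0763 = 1.1825
τ₀ = 8FD/(πd³) = 8·4.86·5.4/(π·0.67³) = 209.952/0.94487 = 222.2 MPa
τ_max = K·τ₀ = 1.1825 × 222.2 = 262.76 MPa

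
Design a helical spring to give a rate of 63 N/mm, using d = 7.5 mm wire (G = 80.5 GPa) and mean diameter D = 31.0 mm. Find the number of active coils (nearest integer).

17

N_a = Gd⁴/(8D³k) = (80.5×10³ × 7.5⁴)/(8 × 31.0³ × 63)
    = 2.54707e+08 / 1.50147e+07 = 16.96 → 17 coils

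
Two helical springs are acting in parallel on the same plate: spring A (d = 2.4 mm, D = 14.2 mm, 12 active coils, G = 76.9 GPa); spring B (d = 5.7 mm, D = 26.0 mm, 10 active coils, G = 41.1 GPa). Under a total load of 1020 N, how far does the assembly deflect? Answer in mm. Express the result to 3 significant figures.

k_A = Gd⁴/(8D³N_a) = (76.9×10³)(2.4⁴)/(8·14.2³·12) = 9.2819 N/mm
k_B = Gd⁴/(8D³N_a) = (41.1×10³)(5.7⁴)/(8·26.0³·10) = 30.855 N/mm
Parallel: k_eq = 9.2819 + 30.855 = 40.137 N/mm
δ = F/k_eq = 1020/40.137 = 25.413 mm

25.4 mm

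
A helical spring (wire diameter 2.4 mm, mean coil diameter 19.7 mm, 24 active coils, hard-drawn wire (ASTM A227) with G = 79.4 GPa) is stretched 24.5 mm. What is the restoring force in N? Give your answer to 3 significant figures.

44.0 N

k = Gd⁴/(8D³N_a) = (79.4×10³)(2.4⁴)/(8·19.7³·24) = 1.7946 N/mm
F = k·δ = 1.7946 × 24.5 = 43.967 N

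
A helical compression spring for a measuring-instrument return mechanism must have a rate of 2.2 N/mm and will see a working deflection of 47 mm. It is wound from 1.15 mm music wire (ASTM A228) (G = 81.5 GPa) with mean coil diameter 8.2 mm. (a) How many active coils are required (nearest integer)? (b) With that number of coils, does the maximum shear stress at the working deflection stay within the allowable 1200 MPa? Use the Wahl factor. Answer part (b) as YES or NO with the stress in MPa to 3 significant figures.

N_a = Gd⁴/(8D³k) = (81.5×10³)(1.15⁴)/(8·8.2³·2.2) = 14.69 → N_a = 15
Actual rate k = Gd⁴/(8D³·15) = 2.1544 N/mm
Working load F = kδ = 2.1544·47 = 101.26 N
C = 8.2/1.15 = 7.1304; K_W = (4C−1)/(4C−4)+0.615/C = 1.2086
τ_max = K_W·8FD/(πd³) = 1.2086·1390.2 = 1680.2 MPa
τ_max > 1200 MPa → exceeds allowable

(a) 15 coils; (b) NO, τ_max = 1680 MPa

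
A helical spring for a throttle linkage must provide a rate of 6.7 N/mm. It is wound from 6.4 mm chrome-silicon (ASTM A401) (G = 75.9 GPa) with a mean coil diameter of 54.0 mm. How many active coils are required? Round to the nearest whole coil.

15

N_a = Gd⁴/(8D³k) = (75.9×10³ × 6.4⁴)/(8 × 54.0³ × 6.7)
    = 1.27339e+08 / 8.44007e+06 = 15.09 → 15 coils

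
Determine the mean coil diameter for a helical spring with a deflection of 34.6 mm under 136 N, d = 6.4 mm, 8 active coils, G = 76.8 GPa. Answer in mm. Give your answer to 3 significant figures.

Required rate k = F/δ = 136/34.6 = 3.9306 N/mm
D = (Gd⁴/(8N_a·k))^(1/3) = (76.8×10³·6.4⁴/(8·8·3.9306))^(1/3)
  = (512199)^(1/3) = 80.0103 mm

80.0 mm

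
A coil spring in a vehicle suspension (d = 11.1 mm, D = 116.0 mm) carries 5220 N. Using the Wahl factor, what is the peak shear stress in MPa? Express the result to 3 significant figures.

Spring index C = D/d = 116.0/11.1 = 10.4505
K_W = (4C−1)/(4C−4) + 0.615/C = 40.802/37.802 + 0.0588 = 1.1382
τ₀ = 8FD/(πd³) = 8·5220·116.0/(π·11.1³) = 4.84416e+06/4296.5 = 1127.5 MPa
τ_max = K·τ₀ = 1.1382 × 1127.5 = 1283.3 MPa

1280 MPa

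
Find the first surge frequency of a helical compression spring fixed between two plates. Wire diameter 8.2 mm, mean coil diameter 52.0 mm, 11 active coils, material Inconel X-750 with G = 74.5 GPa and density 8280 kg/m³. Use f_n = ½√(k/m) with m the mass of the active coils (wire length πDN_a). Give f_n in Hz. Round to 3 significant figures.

93.1 Hz

k = Gd⁴/(8D³N_a) = (74.5×10³)(8.2⁴)/(8·52.0³·11) = 27.222 N/mm = 27222 N/m
Wire length L = πDN_a = π·52.0·11 = 1797 mm
m = ρ·(πd²/4)·L = 8280 × 52.81×10⁻⁶ m² × 1.797 m = 0.78577 kg
f_n = ½√(k/m) = 0.5·√(27222/0.78577) = 0.5·√(34644) = 93.064 Hz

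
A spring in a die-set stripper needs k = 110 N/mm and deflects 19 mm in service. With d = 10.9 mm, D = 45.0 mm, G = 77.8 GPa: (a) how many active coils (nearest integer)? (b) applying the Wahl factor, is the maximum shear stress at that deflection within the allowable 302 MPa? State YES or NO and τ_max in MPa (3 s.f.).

N_a = Gd⁴/(8D³k) = (77.8×10³)(10.9⁴)/(8·45.0³·110) = 13.7 → N_a = 14
Actual rate k = Gd⁴/(8D³·14) = 107.6 N/mm
Working load F = kδ = 107.6·19 = 2044.5 N
C = 45.0/10.9 = 4.1284; K_W = (4C−1)/(4C−4)+0.615/C = 1.3887
τ_max = K_W·8FD/(πd³) = 1.3887·180.91 = 251.23 MPa
τ_max ≤ 302 MPa → acceptable

(a) 14 coils; (b) YES, τ_max = 251 MPa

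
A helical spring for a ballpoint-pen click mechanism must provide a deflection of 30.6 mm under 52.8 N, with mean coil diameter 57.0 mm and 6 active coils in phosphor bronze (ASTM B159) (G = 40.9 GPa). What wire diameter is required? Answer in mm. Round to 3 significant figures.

4.40 mm

Required rate k = F/δ = 52.8/30.6 = 1.7255 N/mm
d = (8D³N_a·k / G)^(1/4) = (8·57.0³·6·1.7255 / (40.9×10³))^0.25
  = (375.02)^0.25 = 4.4006 mm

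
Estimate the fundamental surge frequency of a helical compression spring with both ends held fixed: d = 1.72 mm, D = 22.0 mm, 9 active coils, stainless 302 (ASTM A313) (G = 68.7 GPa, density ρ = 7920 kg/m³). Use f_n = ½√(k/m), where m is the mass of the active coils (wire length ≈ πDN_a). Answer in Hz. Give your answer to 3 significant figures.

k = Gd⁴/(8D³N_a) = (68.7×10³)(1.72⁴)/(8·22.0³·9) = 0.78428 N/mm = 784.28 N/m
Wire length L = πDN_a = π·22.0·9 = 622.04 mm
m = ρ·(πd²/4)·L = 7920 × 2.3235×10⁻⁶ m² × 0.62204 m = 0.011447 kg
f_n = ½√(k/m) = 0.5·√(784.28/0.011447) = 0.5·√(68515) = 130.88 Hz

131 Hz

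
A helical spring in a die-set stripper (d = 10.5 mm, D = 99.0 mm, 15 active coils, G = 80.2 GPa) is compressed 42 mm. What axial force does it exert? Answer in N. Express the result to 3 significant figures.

352 N

k = Gd⁴/(8D³N_a) = (80.2×10³)(10.5⁴)/(8·99.0³·15) = 8.3723 N/mm
F = k·δ = 8.3723 × 42 = 351.64 N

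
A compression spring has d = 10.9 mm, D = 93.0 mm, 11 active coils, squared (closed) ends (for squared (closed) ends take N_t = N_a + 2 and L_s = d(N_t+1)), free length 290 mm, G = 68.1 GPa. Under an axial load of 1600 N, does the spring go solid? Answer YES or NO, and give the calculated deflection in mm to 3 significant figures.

NO, δ = 118 mm

k = Gd⁴/(8D³N_a) = (68.1×10³)(10.9⁴)/(8·93.0³·11) = 13.581 N/mm
N_t = 13; L_s = 10.9·14 = 152.6 mm; δ_solid = L₀ − L_s = 290 − 152.6 = 137.4 mm
δ = F/k = 1600/13.581 = 117.81 mm
δ < δ_solid → spring does not go solid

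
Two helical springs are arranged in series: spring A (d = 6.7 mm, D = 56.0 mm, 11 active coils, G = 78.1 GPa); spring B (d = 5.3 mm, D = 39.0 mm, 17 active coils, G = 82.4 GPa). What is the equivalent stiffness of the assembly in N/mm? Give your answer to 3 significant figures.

4.50 N/mm

k_A = Gd⁴/(8D³N_a) = (78.1×10³)(6.7⁴)/(8·56.0³·11) = 10.184 N/mm
k_B = Gd⁴/(8D³N_a) = (82.4×10³)(5.3⁴)/(8·39.0³·17) = 8.0593 N/mm
Series: 1/k_eq = 1/10.184 + 1/8.0593 = 0.22228; k_eq = 4.4989 N/mm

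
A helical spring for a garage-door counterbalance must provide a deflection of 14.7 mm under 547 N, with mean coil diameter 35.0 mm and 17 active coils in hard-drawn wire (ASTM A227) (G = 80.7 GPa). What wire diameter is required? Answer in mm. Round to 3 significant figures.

Required rate k = F/δ = 547/14.7 = 37.211 N/mm
d = (8D³N_a·k / G)^(1/4) = (8·35.0³·17·37.211 / (80.7×10³))^0.25
  = (2688.7)^0.25 = 7.2009 mm

7.20 mm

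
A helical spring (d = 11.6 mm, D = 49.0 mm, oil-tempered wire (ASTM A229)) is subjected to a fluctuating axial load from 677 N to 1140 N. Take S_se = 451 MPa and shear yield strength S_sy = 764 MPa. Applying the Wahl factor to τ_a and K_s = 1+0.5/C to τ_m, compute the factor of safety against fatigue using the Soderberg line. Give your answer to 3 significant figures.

C = D/d = 49.0/11.6 = 4.2241; K_W = (4C−1)/(4C−4)+0.615/C = 1.3782; K_s = 1+0.5/C = 1.1184
F_a = (F_max−F_min)/2 = 231.5 N; F_m = (F_max+F_min)/2 = 908.5 N
τ_a = K_W·8F_aD/(πd³) = 1.3782 × 18.506 = 25.505 MPa
τ_m = K_s·8F_mD/(πd³) = 1.1184 × 72.625 = 81.222 MPa
Soderberg: 1/n_f = τ_a/S_se + τ_m/S_sy = 25.505/451 + 81.222/764 = 0.05655 + 0.10631 = 0.16286
n_f = 1/0.16286 = 6.14

6.14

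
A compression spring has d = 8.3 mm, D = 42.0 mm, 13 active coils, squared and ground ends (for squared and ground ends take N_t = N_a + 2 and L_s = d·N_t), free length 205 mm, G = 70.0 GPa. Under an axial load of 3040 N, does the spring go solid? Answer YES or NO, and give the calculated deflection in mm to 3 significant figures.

k = Gd⁴/(8D³N_a) = (70.0×10³)(8.3⁴)/(8·42.0³·13) = 43.115 N/mm
N_t = 15; L_s = 8.3·15 = 124.5 mm; δ_solid = L₀ − L_s = 205 − 124.5 = 80.5 mm
δ = F/k = 3040/43.115 = 70.509 mm
δ < δ_solid → spring does not go solid

NO, δ = 70.5 mm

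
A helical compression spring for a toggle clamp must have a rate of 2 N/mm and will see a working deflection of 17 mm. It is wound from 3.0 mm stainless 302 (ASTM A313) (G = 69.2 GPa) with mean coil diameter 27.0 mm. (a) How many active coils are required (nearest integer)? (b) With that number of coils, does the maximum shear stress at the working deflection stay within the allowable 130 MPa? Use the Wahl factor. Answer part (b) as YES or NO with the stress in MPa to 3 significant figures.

N_a = Gd⁴/(8D³k) = (69.2×10³)(3.0⁴)/(8·27.0³·2) = 17.8 → N_a = 18
Actual rate k = Gd⁴/(8D³·18) = 1.9776 N/mm
Working load F = kδ = 1.9776·17 = 33.619 N
C = 27.0/3.0 = 9.0000; K_W = (4C−1)/(4C−4)+0.615/C = 1.1621
τ_max = K_W·8FD/(πd³) = 1.1621·85.61 = 99.486 MPa
τ_max ≤ 130 MPa → acceptable

(a) 18 coils; (b) YES, τ_max = 99.5 MPa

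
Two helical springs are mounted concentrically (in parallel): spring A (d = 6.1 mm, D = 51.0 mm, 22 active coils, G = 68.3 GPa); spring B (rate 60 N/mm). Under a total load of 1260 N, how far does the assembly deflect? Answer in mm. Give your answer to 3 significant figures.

19.7 mm

k_A = Gd⁴/(8D³N_a) = (68.3×10³)(6.1⁴)/(8·51.0³·22) = 4.0506 N/mm
Parallel: k_eq = 4.0506 + 60 = 64.051 N/mm
δ = F/k_eq = 1260/64.051 = 19.672 mm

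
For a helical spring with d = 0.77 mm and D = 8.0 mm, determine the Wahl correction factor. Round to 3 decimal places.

C = D/d = 8.0/0.77 = 10.3896
K_W = (4C−1)/(4C−4) + 0.615/C = 40.558/37.558 + 0.0592 = 1.1391

1.139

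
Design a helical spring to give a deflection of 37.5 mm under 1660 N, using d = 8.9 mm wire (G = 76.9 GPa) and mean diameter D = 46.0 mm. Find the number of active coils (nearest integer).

Required rate k = F/δ = 1660/37.5 = 44.267 N/mm
N_a = Gd⁴/(8D³k) = (76.9×10³ × 8.9⁴)/(8 × 46.0³ × 44.267)
    = 4.82488e+08 / 3.44699e+07 = 14 → 14 coils

14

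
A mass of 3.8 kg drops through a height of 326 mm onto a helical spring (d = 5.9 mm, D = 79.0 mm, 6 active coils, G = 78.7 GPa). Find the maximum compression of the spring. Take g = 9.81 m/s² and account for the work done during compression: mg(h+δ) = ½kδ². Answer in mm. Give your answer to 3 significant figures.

k = Gd⁴/(8D³N_a) = (78.7×10³)(5.9⁴)/(8·79.0³·6) = 4.0296 N/mm
W = mg = 3.8 × 9.81 = 37.278 N
½kδ² − Wδ − Wh = 0 → δ = (W + √(W² + 2kWh))/k
δ = (37.278 + √(1389.6 + 97940.1))/4.0296 = (37.278 + 315.17)/4.0296 = 87.464 mm

87.5 mm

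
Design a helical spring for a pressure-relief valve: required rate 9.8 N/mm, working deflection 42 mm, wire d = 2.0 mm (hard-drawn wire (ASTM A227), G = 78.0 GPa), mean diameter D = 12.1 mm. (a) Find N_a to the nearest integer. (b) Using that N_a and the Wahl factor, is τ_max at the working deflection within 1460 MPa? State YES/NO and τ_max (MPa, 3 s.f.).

(a) 9 coils; (b) NO, τ_max = 1980 MPa

N_a = Gd⁴/(8D³k) = (78.0×10³)(2.0⁴)/(8·12.1³·9.8) = 8.986 → N_a = 9
Actual rate k = Gd⁴/(8D³·9) = 9.7842 N/mm
Working load F = kδ = 9.7842·42 = 410.94 N
C = 12.1/2.0 = 6.0500; K_W = (4C−1)/(4C−4)+0.615/C = 1.2502
τ_max = K_W·8FD/(πd³) = 1.2502·1582.7 = 1978.7 MPa
τ_max > 1460 MPa → exceeds allowable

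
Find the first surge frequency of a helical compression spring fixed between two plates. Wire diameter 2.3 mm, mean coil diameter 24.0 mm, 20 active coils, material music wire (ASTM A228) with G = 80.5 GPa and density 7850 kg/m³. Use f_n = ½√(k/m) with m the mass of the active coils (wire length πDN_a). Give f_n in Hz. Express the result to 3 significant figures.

k = Gd⁴/(8D³N_a) = (80.5×10³)(2.3⁴)/(8·24.0³·20) = 1.0185 N/mm = 1018.5 N/m
Wire length L = πDN_a = π·24.0·20 = 1508 mm
m = ρ·(πd²/4)·L = 7850 × 4.1548×10⁻⁶ m² × 1.508 m = 0.049182 kg
f_n = ½√(k/m) = 0.5·√(1018.5/0.049182) = 0.5·√(20708) = 71.952 Hz

72.0 Hz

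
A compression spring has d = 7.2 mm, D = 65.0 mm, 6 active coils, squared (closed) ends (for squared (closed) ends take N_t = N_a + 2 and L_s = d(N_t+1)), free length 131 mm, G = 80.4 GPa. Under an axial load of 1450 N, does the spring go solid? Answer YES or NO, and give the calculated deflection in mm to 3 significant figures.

YES, δ = 88.5 mm

k = Gd⁴/(8D³N_a) = (80.4×10³)(7.2⁴)/(8·65.0³·6) = 16.391 N/mm
N_t = 8; L_s = 7.2·9 = 64.8 mm; δ_solid = L₀ − L_s = 131 − 64.8 = 66.2 mm
δ = F/k = 1450/16.391 = 88.463 mm
δ ≥ δ_solid → spring goes solid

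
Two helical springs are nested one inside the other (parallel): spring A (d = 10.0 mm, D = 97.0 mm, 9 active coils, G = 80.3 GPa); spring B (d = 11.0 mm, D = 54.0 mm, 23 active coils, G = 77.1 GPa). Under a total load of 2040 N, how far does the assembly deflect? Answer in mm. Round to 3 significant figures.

k_A = Gd⁴/(8D³N_a) = (80.3×10³)(10.0⁴)/(8·97.0³·9) = 12.22 N/mm
k_B = Gd⁴/(8D³N_a) = (77.1×10³)(11.0⁴)/(8·54.0³·23) = 38.961 N/mm
Parallel: k_eq = 12.22 + 38.961 = 51.181 N/mm
δ = F/k_eq = 2040/51.181 = 39.859 mm

39.9 mm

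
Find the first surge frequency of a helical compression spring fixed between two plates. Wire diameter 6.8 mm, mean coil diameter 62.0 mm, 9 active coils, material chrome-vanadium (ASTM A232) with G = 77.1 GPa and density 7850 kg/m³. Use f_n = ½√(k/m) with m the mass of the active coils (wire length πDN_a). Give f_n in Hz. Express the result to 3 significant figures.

69.3 Hz

k = Gd⁴/(8D³N_a) = (77.1×10³)(6.8⁴)/(8·62.0³·9) = 9.6069 N/mm = 9606.9 N/m
Wire length L = πDN_a = π·62.0·9 = 1753 mm
m = ρ·(πd²/4)·L = 7850 × 36.317×10⁻⁶ m² × 1.753 m = 0.49976 kg
f_n = ½√(k/m) = 0.5·√(9606.9/0.49976) = 0.5·√(19223) = 69.324 Hz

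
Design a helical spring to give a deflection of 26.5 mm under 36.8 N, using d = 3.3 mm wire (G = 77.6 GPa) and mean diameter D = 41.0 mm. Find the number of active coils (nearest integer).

12

Required rate k = F/δ = 36.8/26.5 = 1.3887 N/mm
N_a = Gd⁴/(8D³k) = (77.6×10³ × 3.3⁴)/(8 × 41.0³ × 1.3887)
    = 9.20275e+06 / 765673 = 12.02 → 12 coils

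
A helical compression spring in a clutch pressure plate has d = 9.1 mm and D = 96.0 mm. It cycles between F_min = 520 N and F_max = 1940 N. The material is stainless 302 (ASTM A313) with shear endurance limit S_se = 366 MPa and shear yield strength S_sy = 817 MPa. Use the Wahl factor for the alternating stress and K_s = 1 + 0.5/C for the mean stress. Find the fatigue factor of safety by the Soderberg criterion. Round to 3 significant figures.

0.815

C = D/d = 96.0/9.1 = 10.5495; K_W = (4C−1)/(4C−4)+0.615/C = 1.1368; K_s = 1+0.5/C = 1.0474
F_a = (F_max−F_min)/2 = 710 N; F_m = (F_max+F_min)/2 = 1230 N
τ_a = K_W·8F_aD/(πd³) = 1.1368 × 230.33 = 261.84 MPa
τ_m = K_s·8F_mD/(πd³) = 1.0474 × 399.02 = 417.93 MPa
Soderberg: 1/n_f = τ_a/S_se + τ_m/S_sy = 261.84/366 + 417.93/817 = 0.71542 + 0.51154 = 1.227
n_f = 1/1.227 = 0.815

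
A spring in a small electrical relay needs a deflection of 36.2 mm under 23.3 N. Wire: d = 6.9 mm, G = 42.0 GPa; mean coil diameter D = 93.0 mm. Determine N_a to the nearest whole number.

23

Required rate k = F/δ = 23.3/36.2 = 0.64365 N/mm
N_a = Gd⁴/(8D³k) = (42.0×10³ × 6.9⁴)/(8 × 93.0³ × 0.64365)
    = 9.52019e+07 / 4.14177e+06 = 22.99 → 23 coils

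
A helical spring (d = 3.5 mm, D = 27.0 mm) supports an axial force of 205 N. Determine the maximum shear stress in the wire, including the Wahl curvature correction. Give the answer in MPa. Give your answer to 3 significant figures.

Spring index C = D/d = 27.0/3.5 = 7.7143
K_W = (4C−1)/(4C−4) + 0.615/C = 29.857/26.857 + 0.0797 = 1.1914
τ₀ = 8FD/(πd³) = 8·205·27.0/(π·3.5³) = 44280/134.7 = 328.74 MPa
τ_max = K·τ₀ = 1.1914 × 328.74 = 391.67 MPa

392 MPa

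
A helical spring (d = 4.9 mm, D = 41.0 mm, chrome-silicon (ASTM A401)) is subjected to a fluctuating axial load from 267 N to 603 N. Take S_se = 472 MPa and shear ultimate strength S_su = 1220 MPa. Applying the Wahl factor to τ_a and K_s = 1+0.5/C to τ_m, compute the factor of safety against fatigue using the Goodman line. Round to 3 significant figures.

1.42

C = D/d = 41.0/4.9 = 8.3673; K_W = (4C−1)/(4C−4)+0.615/C = 1.1753; K_s = 1+0.5/C = 1.0598
F_a = (F_max−F_min)/2 = 168 N; F_m = (F_max+F_min)/2 = 435 N
τ_a = K_W·8F_aD/(πd³) = 1.1753 × 149.09 = 175.22 MPa
τ_m = K_s·8F_mD/(πd³) = 1.0598 × 386.03 = 409.1 MPa
Goodman: 1/n_f = τ_a/S_se + τ_m/S_su = 175.22/472 + 409.1/1220 = 0.37124 + 0.33533 = 0.70657
n_f = 1/0.70657 = 1.415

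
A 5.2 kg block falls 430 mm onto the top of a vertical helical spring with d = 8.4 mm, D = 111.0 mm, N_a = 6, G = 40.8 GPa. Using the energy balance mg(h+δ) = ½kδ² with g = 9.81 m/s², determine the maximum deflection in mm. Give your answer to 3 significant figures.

k = Gd⁴/(8D³N_a) = (40.8×10³)(8.4⁴)/(8·111.0³·6) = 3.0943 N/mm
W = mg = 5.2 × 9.81 = 51.012 N
½kδ² − Wδ − Wh = 0 → δ = (W + √(W² + 2kWh))/k
δ = (51.012 + √(2602.2 + 135749))/3.0943 = (51.012 + 371.96)/3.0943 = 136.69 mm

137 mm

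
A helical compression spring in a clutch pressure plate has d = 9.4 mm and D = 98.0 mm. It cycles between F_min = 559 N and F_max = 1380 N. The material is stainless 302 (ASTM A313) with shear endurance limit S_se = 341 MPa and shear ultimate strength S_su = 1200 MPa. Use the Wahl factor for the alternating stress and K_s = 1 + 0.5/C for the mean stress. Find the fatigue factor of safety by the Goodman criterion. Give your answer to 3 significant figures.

1.50

C = D/d = 98.0/9.4 = 10.4255; K_W = (4C−1)/(4C−4)+0.615/C = 1.1386; K_s = 1+0.5/C = 1.0480
F_a = (F_max−F_min)/2 = 410.5 N; F_m = (F_max+F_min)/2 = 969.5 N
τ_a = K_W·8F_aD/(πd³) = 1.1386 × 123.34 = 140.43 MPa
τ_m = K_s·8F_mD/(πd³) = 1.0480 × 291.29 = 305.26 MPa
Goodman: 1/n_f = τ_a/S_se + τ_m/S_su = 140.43/341 + 305.26/1200 = 0.41181 + 0.25439 = 0.6662
n_f = 1/0.6662 = 1.501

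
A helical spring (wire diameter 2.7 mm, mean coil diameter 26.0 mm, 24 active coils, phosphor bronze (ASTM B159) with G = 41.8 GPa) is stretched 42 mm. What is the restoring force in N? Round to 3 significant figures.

k = Gd⁴/(8D³N_a) = (41.8×10³)(2.7⁴)/(8·26.0³·24) = 0.65828 N/mm
F = k·δ = 0.65828 × 42 = 27.648 N

27.6 N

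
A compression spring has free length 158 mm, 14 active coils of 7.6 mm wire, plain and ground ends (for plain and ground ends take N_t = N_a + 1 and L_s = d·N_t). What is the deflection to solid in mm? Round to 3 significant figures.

44.0 mm

N_t = 15; L_s = 7.6·15 = 114 mm
δ_solid = L₀ − L_s = 158 − 114 = 44 mm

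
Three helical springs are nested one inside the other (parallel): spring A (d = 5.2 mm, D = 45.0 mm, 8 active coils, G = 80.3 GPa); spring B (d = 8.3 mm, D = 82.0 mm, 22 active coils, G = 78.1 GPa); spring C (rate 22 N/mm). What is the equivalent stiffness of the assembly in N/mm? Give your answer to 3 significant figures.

35.9 N/mm

k_A = Gd⁴/(8D³N_a) = (80.3×10³)(5.2⁴)/(8·45.0³·8) = 10.067 N/mm
k_B = Gd⁴/(8D³N_a) = (78.1×10³)(8.3⁴)/(8·82.0³·22) = 3.8195 N/mm
Parallel: k_eq = 10.067 + 3.8195 + 22 = 35.887 N/mm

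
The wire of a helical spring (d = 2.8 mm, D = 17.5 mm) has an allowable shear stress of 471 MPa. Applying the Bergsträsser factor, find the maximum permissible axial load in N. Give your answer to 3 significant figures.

C = D/d = 17.5/2.8 = 6.2500
K_B = (4C+2)/(4C−3) = 27.000/22.000 = 1.2273
τ_max = K·8FD/(πd³) → F_max = τ_allow·πd³/(8DK)
F_max = 471·π·2.8³/(8·17.5·1.2273) = 32482/171.82 = 189.05 N

189 N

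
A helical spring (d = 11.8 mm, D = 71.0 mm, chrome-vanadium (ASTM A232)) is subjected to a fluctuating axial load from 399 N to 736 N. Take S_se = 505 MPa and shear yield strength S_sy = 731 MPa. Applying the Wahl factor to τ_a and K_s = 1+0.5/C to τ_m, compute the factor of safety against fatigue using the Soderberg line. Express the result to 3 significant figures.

7.22

C = D/d = 71.0/11.8 = 6.0169; K_W = (4C−1)/(4C−4)+0.615/C = 1.2517; K_s = 1+0.5/C = 1.0831
F_a = (F_max−F_min)/2 = 168.5 N; F_m = (F_max+F_min)/2 = 567.5 N
τ_a = K_W·8F_aD/(πd³) = 1.2517 × 18.542 = 23.209 MPa
τ_m = K_s·8F_mD/(πd³) = 1.0831 × 62.448 = 67.637 MPa
Soderberg: 1/n_f = τ_a/S_se + τ_m/S_sy = 23.209/505 + 67.637/731 = 0.04596 + 0.09253 = 0.13849
n_f = 1/0.13849 = 7.221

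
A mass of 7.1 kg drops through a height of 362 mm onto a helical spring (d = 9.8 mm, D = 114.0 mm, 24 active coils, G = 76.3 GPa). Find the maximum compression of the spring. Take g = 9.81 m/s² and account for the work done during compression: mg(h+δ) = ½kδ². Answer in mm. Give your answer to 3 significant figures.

k = Gd⁴/(8D³N_a) = (76.3×10³)(9.8⁴)/(8·114.0³·24) = 2.4741 N/mm
W = mg = 7.1 × 9.81 = 69.651 N
½kδ² − Wδ − Wh = 0 → δ = (W + √(W² + 2kWh))/k
δ = (69.651 + √(4851.3 + 124761))/2.4741 = (69.651 + 360.02)/2.4741 = 173.67 mm

174 mm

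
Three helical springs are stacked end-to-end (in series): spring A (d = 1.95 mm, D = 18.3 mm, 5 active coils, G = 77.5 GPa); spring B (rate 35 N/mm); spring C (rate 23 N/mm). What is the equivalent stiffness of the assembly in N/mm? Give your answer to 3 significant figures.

k_A = Gd⁴/(8D³N_a) = (77.5×10³)(1.95⁴)/(8·18.3³·5) = 4.5712 N/mm
Series: 1/k_eq = 1/4.5712 + 1/35 + 1/23 = 0.29081; k_eq = 3.4386 N/mm

3.44 N/mm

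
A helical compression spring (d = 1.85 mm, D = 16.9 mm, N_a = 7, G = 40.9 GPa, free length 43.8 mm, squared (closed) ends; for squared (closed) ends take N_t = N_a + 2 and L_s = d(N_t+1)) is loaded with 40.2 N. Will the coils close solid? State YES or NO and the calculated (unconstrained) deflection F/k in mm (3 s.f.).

k = Gd⁴/(8D³N_a) = (40.9×10³)(1.85⁴)/(8·16.9³·7) = 1.7724 N/mm
N_t = 9; L_s = 1.85·10 = 18.5 mm; δ_solid = L₀ − L_s = 43.8 − 18.5 = 25.3 mm
δ = F/k = 40.2/1.7724 = 22.681 mm
δ < δ_solid → spring does not go solid

NO, δ = 22.7 mm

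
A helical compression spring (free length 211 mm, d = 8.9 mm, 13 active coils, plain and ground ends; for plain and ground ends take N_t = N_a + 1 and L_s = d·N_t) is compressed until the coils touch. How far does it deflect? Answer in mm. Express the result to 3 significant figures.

86.4 mm

N_t = 14; L_s = 8.9·14 = 124.6 mm
δ_solid = L₀ − L_s = 211 − 124.6 = 86.4 mm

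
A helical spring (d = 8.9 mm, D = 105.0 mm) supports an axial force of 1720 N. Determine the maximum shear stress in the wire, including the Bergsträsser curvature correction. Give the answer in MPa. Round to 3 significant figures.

726 MPa

Spring index C = D/d = 105.0/8.9 = 11.7978
K_B = (4C+2)/(4C−3) = 49.191/44.191 = 1.1131
τ₀ = 8FD/(πd³) = 8·1720·105.0/(π·8.9³) = 1.4448e+06/2214.7 = 652.36 MPa
τ_max = K·τ₀ = 1.1131 × 652.36 = 726.17 MPa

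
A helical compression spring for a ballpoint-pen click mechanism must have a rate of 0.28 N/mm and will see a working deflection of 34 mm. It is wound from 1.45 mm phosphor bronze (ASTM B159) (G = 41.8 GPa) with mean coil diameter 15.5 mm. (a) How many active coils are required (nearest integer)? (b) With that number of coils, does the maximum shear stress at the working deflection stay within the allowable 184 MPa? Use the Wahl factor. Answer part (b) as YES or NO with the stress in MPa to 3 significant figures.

(a) 22 coils; (b) YES, τ_max = 141 MPa

N_a = Gd⁴/(8D³k) = (41.8×10³)(1.45⁴)/(8·15.5³·0.28) = 22.15 → N_a = 22
Actual rate k = Gd⁴/(8D³·22) = 0.28193 N/mm
Working load F = kδ = 0.28193·34 = 9.5856 N
C = 15.5/1.45 = 10.6897; K_W = (4C−1)/(4C−4)+0.615/C = 1.1349
τ_max = K_W·8FD/(πd³) = 1.1349·124.1 = 140.85 MPa
τ_max ≤ 184 MPa → acceptable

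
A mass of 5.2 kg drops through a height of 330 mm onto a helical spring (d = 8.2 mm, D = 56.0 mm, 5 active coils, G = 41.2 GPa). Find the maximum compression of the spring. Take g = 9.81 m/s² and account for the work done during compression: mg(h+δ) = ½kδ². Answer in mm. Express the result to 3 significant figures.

k = Gd⁴/(8D³N_a) = (41.2×10³)(8.2⁴)/(8·56.0³·5) = 26.517 N/mm
W = mg = 5.2 × 9.81 = 51.012 N
½kδ² − Wδ − Wh = 0 → δ = (W + √(W² + 2kWh))/k
δ = (51.012 + √(2602.2 + 892781))/26.517 = (51.012 + 946.25)/26.517 = 37.608 mm

37.6 mm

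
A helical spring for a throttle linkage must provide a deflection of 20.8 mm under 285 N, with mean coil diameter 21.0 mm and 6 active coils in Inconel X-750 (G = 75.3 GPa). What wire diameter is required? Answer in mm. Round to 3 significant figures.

Required rate k = F/δ = 285/20.8 = 13.702 N/mm
d = (8D³N_a·k / G)^(1/4) = (8·21.0³·6·13.702 / (75.3×10³))^0.25
  = (80.888)^0.25 = 2.9990 mm

3.00 mm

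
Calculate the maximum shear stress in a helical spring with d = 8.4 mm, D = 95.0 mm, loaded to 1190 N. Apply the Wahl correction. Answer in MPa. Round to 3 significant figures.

547 MPa

Spring index C = D/d = 95.0/8.4 = 11.3095
K_W = (4C−1)/(4C−4) + 0.615/C = 44.238/41.238 + 0.0544 = 1.1271
τ₀ = 8FD/(πd³) = 8·1190·95.0/(π·8.4³) = 904400/1862 = 485.71 MPa
τ_max = K·τ₀ = 1.1271 × 485.71 = 547.45 MPa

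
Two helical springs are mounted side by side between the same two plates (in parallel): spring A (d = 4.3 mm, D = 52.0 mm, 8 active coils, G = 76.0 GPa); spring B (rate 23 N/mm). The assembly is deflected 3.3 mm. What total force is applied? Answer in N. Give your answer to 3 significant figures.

85.4 N

k_A = Gd⁴/(8D³N_a) = (76.0×10³)(4.3⁴)/(8·52.0³·8) = 2.8873 N/mm
Parallel: k_eq = 2.8873 + 23 = 25.887 N/mm
F = k_eq·δ = 25.887·3.3 = 85.428 N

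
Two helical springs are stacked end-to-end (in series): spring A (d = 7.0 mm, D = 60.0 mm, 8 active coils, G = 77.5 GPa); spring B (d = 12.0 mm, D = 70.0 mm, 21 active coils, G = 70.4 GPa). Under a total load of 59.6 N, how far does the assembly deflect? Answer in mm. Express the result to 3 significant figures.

6.78 mm

k_A = Gd⁴/(8D³N_a) = (77.5×10³)(7.0⁴)/(8·60.0³·8) = 13.46 N/mm
k_B = Gd⁴/(8D³N_a) = (70.4×10³)(12.0⁴)/(8·70.0³·21) = 25.333 N/mm
Series: 1/k_eq = 1/13.46 + 1/25.333 = 0.11377; k_eq = 8.79 N/mm
δ = F/k_eq = 59.6/8.79 = 6.7804 mm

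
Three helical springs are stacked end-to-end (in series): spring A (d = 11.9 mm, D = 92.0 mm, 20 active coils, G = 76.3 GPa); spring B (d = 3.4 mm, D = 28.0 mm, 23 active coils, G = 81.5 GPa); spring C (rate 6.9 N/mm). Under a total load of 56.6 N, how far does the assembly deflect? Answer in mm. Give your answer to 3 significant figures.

33.8 mm

k_A = Gd⁴/(8D³N_a) = (76.3×10³)(11.9⁴)/(8·92.0³·20) = 12.281 N/mm
k_B = Gd⁴/(8D³N_a) = (81.5×10³)(3.4⁴)/(8·28.0³·23) = 2.6964 N/mm
Series: 1/k_eq = 1/12.281 + 1/2.6964 + 1/6.9 = 0.59722; k_eq = 1.6744 N/mm
δ = F/k_eq = 56.6/1.6744 = 33.803 mm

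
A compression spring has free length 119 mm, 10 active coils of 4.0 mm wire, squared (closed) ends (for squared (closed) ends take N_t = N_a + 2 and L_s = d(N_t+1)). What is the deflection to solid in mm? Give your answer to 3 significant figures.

67.0 mm

N_t = 12; L_s = 4.0·13 = 52 mm
δ_solid = L₀ − L_s = 119 − 52 = 67 mm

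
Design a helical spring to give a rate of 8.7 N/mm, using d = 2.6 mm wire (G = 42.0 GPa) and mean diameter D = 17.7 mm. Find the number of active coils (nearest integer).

N_a = Gd⁴/(8D³k) = (42.0×10³ × 2.6⁴)/(8 × 17.7³ × 8.7)
    = 1.9193e+06 / 385948 = 4.973 → 5 coils

5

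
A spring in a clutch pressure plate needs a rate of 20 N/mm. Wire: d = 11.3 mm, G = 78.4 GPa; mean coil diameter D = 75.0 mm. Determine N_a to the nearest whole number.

19

N_a = Gd⁴/(8D³k) = (78.4×10³ × 11.3⁴)/(8 × 75.0³ × 20)
    = 1.27829e+09 / 6.75e+07 = 18.94 → 19 coils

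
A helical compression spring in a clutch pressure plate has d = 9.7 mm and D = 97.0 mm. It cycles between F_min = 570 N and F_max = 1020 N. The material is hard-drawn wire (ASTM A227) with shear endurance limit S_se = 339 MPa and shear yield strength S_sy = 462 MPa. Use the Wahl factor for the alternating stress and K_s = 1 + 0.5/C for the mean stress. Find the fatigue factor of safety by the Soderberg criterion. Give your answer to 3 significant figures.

1.44

C = D/d = 97.0/9.7 = 10.0000; K_W = (4C−1)/(4C−4)+0.615/C = 1.1448; K_s = 1+0.5/C = 1.0500
F_a = (F_max−F_min)/2 = 225 N; F_m = (F_max+F_min)/2 = 795 N
τ_a = K_W·8F_aD/(πd³) = 1.1448 × 60.895 = 69.714 MPa
τ_m = K_s·8F_mD/(πd³) = 1.0500 × 215.16 = 225.92 MPa
Soderberg: 1/n_f = τ_a/S_se + τ_m/S_sy = 69.714/339 + 225.92/462 = 0.20565 + 0.48900 = 0.69465
n_f = 1/0.69465 = 1.44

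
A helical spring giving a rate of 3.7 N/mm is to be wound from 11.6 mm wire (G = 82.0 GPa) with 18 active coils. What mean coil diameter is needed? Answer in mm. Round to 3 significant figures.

141 mm

D = (Gd⁴/(8N_a·k))^(1/3) = (82.0×10³·11.6⁴/(8·18·3.7))^(1/3)
  = (2.78664e+06)^(1/3) = 140.7215 mm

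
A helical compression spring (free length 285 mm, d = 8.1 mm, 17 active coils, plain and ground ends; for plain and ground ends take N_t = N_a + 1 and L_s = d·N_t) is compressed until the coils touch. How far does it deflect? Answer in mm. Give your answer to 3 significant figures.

139 mm

N_t = 18; L_s = 8.1·18 = 145.8 mm
δ_solid = L₀ − L_s = 285 − 145.8 = 139.2 mm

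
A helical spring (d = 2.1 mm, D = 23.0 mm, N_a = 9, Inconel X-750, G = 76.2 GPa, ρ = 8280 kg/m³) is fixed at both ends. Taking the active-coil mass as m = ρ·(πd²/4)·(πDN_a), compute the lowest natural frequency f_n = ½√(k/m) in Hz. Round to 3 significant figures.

k = Gd⁴/(8D³N_a) = (76.2×10³)(2.1⁴)/(8·23.0³·9) = 1.6917 N/mm = 1691.7 N/m
Wire length L = πDN_a = π·23.0·9 = 650.31 mm
m = ρ·(πd²/4)·L = 8280 × 3.4636×10⁻⁶ m² × 0.65031 m = 0.01865 kg
f_n = ½√(k/m) = 0.5·√(1691.7/0.01865) = 0.5·√(90706) = 150.59 Hz

151 Hz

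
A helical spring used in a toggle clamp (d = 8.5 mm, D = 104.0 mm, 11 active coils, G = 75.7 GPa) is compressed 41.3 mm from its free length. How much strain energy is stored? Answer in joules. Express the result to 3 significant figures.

k = Gd⁴/(8D³N_a) = (75.7×10³)(8.5⁴)/(8·104.0³·11) = 3.992 N/mm
U = ½kδ² = 0.5 × 3.992 × 41.3² = 3404.5 N·mm = 3.4045 J

3.40 J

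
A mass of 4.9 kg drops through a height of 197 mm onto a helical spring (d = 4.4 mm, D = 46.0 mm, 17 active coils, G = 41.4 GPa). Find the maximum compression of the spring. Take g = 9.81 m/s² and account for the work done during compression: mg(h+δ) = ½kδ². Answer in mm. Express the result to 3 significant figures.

175 mm

k = Gd⁴/(8D³N_a) = (41.4×10³)(4.4⁴)/(8·46.0³·17) = 1.1722 N/mm
W = mg = 4.9 × 9.81 = 48.069 N
½kδ² − Wδ − Wh = 0 → δ = (W + √(W² + 2kWh))/k
δ = (48.069 + √(2310.6 + 22200.4))/1.1722 = (48.069 + 156.56)/1.1722 = 174.57 mm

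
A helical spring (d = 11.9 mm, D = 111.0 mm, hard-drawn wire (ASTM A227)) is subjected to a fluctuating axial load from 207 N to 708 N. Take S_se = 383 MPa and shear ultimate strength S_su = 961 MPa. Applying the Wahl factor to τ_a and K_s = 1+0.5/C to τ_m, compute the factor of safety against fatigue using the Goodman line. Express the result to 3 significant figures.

C = D/d = 111.0/11.9 = 9.3277; K_W = (4C−1)/(4C−4)+0.615/C = 1.1560; K_s = 1+0.5/C = 1.0536
F_a = (F_max−F_min)/2 = 250.5 N; F_m = (F_max+F_min)/2 = 457.5 N
τ_a = K_W·8F_aD/(πd³) = 1.1560 × 42.017 = 48.572 MPa
τ_m = K_s·8F_mD/(πd³) = 1.0536 × 76.739 = 80.852 MPa
Goodman: 1/n_f = τ_a/S_se + τ_m/S_su = 48.572/383 + 80.852/961 = 0.12682 + 0.08413 = 0.21095
n_f = 1/0.21095 = 4.74

4.74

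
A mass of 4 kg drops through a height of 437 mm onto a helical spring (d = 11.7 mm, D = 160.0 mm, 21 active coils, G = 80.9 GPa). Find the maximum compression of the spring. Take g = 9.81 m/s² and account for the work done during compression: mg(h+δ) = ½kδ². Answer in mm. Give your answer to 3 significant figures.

k = Gd⁴/(8D³N_a) = (80.9×10³)(11.7⁴)/(8·160.0³·21) = 2.203 N/mm
W = mg = 4 × 9.81 = 39.24 N
½kδ² − Wδ − Wh = 0 → δ = (W + √(W² + 2kWh))/k
δ = (39.24 + √(1539.8 + 75555))/2.203 = (39.24 + 277.66)/2.203 = 143.85 mm

144 mm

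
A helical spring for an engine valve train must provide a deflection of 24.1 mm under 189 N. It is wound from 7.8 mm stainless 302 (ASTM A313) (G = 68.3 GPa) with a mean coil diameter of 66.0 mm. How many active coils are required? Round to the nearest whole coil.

Required rate k = F/δ = 189/24.1 = 7.8423 N/mm
N_a = Gd⁴/(8D³k) = (68.3×10³ × 7.8⁴)/(8 × 66.0³ × 7.8423)
    = 2.52813e+08 / 1.80371e+07 = 14.02 → 14 coils

14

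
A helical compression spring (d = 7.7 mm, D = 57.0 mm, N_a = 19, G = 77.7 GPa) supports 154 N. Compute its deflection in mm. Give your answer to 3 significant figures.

k = Gd⁴/(8D³N_a) = (77.7×10³)(7.7⁴)/(8·57.0³·19) = 9.7032 N/mm
δ = F/k = 154 / 9.7032 = 15.871 mm

15.9 mm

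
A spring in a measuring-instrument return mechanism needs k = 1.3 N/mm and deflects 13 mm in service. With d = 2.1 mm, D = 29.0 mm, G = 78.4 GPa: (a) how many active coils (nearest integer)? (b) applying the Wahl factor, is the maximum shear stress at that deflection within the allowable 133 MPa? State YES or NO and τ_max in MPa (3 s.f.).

N_a = Gd⁴/(8D³k) = (78.4×10³)(2.1⁴)/(8·29.0³·1.3) = 6.011 → N_a = 6
Actual rate k = Gd⁴/(8D³·6) = 1.3024 N/mm
Working load F = kδ = 1.3024·13 = 16.932 N
C = 29.0/2.1 = 13.8095; K_W = (4C−1)/(4C−4)+0.615/C = 1.1031
τ_max = K_W·8FD/(πd³) = 1.1031·135.01 = 148.93 MPa
τ_max > 133 MPa → exceeds allowable

(a) 6 coils; (b) NO, τ_max = 149 MPa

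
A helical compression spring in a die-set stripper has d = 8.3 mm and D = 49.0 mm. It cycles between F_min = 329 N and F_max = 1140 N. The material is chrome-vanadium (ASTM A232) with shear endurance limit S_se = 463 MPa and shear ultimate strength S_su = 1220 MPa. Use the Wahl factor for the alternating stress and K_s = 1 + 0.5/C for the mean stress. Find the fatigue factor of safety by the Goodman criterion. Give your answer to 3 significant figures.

C = D/d = 49.0/8.3 = 5.9036; K_W = (4C−1)/(4C−4)+0.615/C = 1.2571; K_s = 1+0.5/C = 1.0847
F_a = (F_max−F_min)/2 = 405.5 N; F_m = (F_max+F_min)/2 = 734.5 N
τ_a = K_W·8F_aD/(πd³) = 1.2571 × 88.49 = 111.24 MPa
τ_m = K_s·8F_mD/(πd³) = 1.0847 × 160.29 = 173.86 MPa
Goodman: 1/n_f = τ_a/S_se + τ_m/S_su = 111.24/463 + 173.86/1220 = 0.24026 + 0.14251 = 0.38277
n_f = 1/0.38277 = 2.613

2.61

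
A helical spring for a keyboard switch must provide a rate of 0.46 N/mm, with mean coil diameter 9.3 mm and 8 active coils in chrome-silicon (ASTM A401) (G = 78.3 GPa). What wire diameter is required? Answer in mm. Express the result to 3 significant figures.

d = (8D³N_a·k / G)^(1/4) = (8·9.3³·8·0.46 / (78.3×10³))^0.25
  = (0.30243)^0.25 = 0.7416 mm

0.742 mm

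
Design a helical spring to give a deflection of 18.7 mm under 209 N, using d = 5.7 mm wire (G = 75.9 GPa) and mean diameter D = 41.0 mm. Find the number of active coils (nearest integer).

13

Required rate k = F/δ = 209/18.7 = 11.176 N/mm
N_a = Gd⁴/(8D³k) = (75.9×10³ × 5.7⁴)/(8 × 41.0³ × 11.176)
    = 8.012e+07 / 6.16235e+06 = 13 → 13 coils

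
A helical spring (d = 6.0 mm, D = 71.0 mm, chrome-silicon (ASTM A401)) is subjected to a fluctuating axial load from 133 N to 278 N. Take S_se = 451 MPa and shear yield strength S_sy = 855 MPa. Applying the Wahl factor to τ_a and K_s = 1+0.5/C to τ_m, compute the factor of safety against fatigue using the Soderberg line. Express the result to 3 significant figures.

C = D/d = 71.0/6.0 = 11.8333; K_W = (4C−1)/(4C−4)+0.615/C = 1.1212; K_s = 1+0.5/C = 1.0423
F_a = (F_max−F_min)/2 = 72.5 N; F_m = (F_max+F_min)/2 = 205.5 N
τ_a = K_W·8F_aD/(πd³) = 1.1212 × 60.685 = 68.04 MPa
τ_m = K_s·8F_mD/(πd³) = 1.0423 × 172.01 = 179.28 MPa
Soderberg: 1/n_f = τ_a/S_se + τ_m/S_sy = 68.04/451 + 179.28/855 = 0.15087 + 0.20968 = 0.36055
n_f = 1/0.36055 = 2.774

2.77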